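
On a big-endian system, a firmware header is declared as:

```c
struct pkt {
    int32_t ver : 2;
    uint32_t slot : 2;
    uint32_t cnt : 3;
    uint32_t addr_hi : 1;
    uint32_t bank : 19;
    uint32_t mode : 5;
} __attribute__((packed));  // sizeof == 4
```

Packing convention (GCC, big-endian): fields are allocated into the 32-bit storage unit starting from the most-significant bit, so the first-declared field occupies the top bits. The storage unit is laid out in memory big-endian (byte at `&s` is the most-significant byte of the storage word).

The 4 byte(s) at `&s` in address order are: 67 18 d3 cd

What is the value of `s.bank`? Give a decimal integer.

[0]=0x67 [1]=0x18 [2]=0xd3 [3]=0xcd (big-endian) → word 0x6718d3cd
ver:2 @ bit 30 → (0x6718d3cd>>30)&0x3 = 0x1
slot:2 @ bit 28 → (0x6718d3cd>>28)&0x3 = 0x2
cnt:3 @ bit 25 → (0x6718d3cd>>25)&0x7 = 0x3
addr_hi:1 @ bit 24 → (0x6718d3cd>>24)&0x1 = 0x1
bank:19 @ bit 5 → (0x6718d3cd>>5)&0x7ffff = 0xc69e  ←
mode:5 @ bit 0 → (0x6718d3cd>>0)&0x1f = 0xd

50846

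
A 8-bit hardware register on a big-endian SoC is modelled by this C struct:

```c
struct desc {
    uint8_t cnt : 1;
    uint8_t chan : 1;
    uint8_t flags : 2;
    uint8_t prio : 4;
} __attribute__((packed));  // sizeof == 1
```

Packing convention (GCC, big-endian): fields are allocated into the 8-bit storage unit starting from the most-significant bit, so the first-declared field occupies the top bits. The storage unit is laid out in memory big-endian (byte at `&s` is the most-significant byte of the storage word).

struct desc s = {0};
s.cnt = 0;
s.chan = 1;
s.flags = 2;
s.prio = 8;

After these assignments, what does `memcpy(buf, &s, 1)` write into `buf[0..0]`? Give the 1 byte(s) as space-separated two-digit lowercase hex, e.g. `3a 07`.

cnt (1b) val=0 bits=0x0 at bit 7: 0x00
chan (1b) val=1 bits=0x1 at bit 6: 0x40
flags (2b) val=2 bits=0x2 at bit 4: 0x60
prio (4b) val=8 bits=0x8 at bit 0: 0x68
word = 0x68 → big-endian bytes:
  [0]=0x68

68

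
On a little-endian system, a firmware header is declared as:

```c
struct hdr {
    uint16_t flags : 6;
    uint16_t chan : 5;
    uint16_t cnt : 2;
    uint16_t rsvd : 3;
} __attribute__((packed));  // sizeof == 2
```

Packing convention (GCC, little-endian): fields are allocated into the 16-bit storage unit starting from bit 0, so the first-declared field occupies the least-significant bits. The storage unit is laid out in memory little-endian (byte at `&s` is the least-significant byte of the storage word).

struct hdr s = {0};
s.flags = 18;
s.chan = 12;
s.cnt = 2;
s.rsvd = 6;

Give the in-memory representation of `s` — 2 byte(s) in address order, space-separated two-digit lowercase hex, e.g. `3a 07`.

flags:6 = 18 → 0x12 << 0 → word 0x0012
chan:5 = 12 → 0xc << 6 → word 0x0312
cnt:2 = 2 → 0x2 << 11 → word 0x1312
rsvd:3 = 6 → 0x6 << 13 → word 0xd312
word = 0xd312 → little-endian bytes:
  [0]=0x12  [1]=0xd3

12 d3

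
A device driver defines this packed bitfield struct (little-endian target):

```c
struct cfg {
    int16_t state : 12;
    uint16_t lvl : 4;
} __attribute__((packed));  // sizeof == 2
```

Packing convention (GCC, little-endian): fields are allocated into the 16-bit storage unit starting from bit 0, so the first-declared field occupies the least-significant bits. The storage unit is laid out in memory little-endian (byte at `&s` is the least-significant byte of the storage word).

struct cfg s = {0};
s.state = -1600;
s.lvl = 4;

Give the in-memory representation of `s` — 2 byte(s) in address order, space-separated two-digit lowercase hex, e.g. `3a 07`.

c0 49

state:12 = -1600 → 0x9c0 << 0 → word 0x09c0
lvl:4 = 4 → 0x4 << 12 → word 0x49c0
word = 0x49c0 → little-endian bytes:
  [0]=0xc0  [1]=0x49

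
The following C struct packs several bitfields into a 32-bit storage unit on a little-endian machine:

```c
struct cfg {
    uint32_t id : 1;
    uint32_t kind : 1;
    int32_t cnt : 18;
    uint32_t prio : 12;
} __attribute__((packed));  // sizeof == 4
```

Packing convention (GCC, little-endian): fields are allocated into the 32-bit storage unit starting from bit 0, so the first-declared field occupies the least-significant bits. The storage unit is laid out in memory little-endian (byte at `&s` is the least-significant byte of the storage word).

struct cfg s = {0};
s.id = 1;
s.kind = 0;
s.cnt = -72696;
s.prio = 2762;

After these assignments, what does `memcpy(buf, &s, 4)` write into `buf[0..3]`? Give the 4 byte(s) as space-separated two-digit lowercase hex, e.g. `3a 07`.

21 90 ab ac

id (1b) val=1 bits=0x1 at bit 0: 0x00000001
kind (1b) val=0 bits=0x0 at bit 1: 0x00000001
cnt (18b) val=-72696 bits=0x2e408 at bit 2: 0x000b9021
prio (12b) val=2762 bits=0xaca at bit 20: 0xacab9021
word = 0xacab9021 → little-endian bytes:
  [0]=0x21  [1]=0x90  [2]=0xab  [3]=0xac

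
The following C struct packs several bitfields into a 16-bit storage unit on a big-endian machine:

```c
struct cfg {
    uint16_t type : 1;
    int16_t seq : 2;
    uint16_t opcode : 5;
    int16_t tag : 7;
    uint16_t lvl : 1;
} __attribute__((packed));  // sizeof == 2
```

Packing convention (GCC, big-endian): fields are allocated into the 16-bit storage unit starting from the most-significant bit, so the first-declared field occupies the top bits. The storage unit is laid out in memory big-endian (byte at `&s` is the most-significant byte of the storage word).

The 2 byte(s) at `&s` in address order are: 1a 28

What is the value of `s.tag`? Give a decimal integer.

[0]=0x1a [1]=0x28 (big-endian) → word 0x1a28
type [15+:1] = (word>>15) & 0x1 = 0
seq [13+:2] = (word>>13) & 0x3 = 0
opcode [8+:5] = (word>>8) & 0x1f = 26
tag [1+:7] = (word>>1) & 0x7f = 20  ←
lvl [0+:1] = (word>>0) & 0x1 = 0
tag signed 7b, MSB=0: value = 20

20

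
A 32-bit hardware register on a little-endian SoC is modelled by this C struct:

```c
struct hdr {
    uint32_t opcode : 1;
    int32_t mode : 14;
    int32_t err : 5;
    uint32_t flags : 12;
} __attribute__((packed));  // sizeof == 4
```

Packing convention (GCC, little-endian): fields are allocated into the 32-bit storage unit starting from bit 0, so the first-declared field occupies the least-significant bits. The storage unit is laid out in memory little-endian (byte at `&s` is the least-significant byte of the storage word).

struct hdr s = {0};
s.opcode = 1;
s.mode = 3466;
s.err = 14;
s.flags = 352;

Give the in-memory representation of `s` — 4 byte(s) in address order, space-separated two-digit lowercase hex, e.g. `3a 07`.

15 1b 07 16

opcode (1b) val=1 bits=0x1 at bit 0: 0x00000001
mode (14b) val=3466 bits=0xd8a at bit 1: 0x00001b15
err (5b) val=14 bits=0xe at bit 15: 0x00071b15
flags (12b) val=352 bits=0x160 at bit 20: 0x16071b15
word = 0x16071b15 → little-endian bytes:
  [0]=0x15  [1]=0x1b  [2]=0x07  [3]=0x16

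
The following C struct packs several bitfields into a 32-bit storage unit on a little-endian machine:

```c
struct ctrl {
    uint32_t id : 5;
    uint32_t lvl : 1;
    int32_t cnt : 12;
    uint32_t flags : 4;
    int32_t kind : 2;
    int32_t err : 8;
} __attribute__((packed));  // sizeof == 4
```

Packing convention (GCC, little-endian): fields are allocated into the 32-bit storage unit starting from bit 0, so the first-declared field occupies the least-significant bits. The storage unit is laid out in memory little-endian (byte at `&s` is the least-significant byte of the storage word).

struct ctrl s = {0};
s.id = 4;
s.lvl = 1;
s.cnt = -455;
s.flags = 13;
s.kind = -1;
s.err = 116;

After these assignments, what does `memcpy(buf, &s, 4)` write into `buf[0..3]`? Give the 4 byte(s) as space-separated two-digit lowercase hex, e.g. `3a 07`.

id (5b) val=4 bits=0x4 at bit 0: 0x00000004
lvl (1b) val=1 bits=0x1 at bit 5: 0x00000024
cnt (12b) val=-455 bits=0xe39 at bit 6: 0x00038e64
flags (4b) val=13 bits=0xd at bit 18: 0x00378e64
kind (2b) val=-1 bits=0x3 at bit 22: 0x00f78e64
err (8b) val=116 bits=0x74 at bit 24: 0x74f78e64
word = 0x74f78e64 → little-endian bytes:
  [0]=0x64  [1]=0x8e  [2]=0xf7  [3]=0x74

64 8e f7 74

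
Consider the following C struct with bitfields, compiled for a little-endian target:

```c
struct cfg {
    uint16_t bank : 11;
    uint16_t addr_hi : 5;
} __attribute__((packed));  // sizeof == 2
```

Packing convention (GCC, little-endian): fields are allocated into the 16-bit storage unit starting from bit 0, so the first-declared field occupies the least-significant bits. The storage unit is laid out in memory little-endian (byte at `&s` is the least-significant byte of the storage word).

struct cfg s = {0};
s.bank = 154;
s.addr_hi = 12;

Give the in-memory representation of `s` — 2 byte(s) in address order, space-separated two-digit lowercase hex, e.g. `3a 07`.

[0+:11] bank=154 & 0x7ff = 0x9a; word=0x009a
[11+:5] addr_hi=12 & 0x1f = 0xc; word=0x609a
word = 0x609a → little-endian bytes:
  [0]=0x9a  [1]=0x60

9a 60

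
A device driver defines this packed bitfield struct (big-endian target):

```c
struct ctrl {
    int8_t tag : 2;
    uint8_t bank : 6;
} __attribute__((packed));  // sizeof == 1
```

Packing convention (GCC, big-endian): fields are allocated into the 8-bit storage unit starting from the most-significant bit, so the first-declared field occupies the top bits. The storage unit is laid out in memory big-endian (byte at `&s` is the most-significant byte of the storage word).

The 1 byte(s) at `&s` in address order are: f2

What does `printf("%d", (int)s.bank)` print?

[0]=0xf2 (big-endian) → word 0xf2
tag:2 @ bit 6 → (0xf2>>6)&0x3 = 0x3
bank:6 @ bit 0 → (0xf2>>0)&0x3f = 0x32  ←

50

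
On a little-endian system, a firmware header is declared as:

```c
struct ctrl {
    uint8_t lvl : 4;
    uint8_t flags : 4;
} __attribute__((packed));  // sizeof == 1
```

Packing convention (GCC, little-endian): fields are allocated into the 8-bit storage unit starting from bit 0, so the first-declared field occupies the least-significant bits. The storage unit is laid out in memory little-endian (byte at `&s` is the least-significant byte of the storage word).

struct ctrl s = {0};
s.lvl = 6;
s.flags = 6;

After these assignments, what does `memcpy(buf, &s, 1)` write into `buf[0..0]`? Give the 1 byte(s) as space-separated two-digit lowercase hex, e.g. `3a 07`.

66

lvl:4 = 6 → 0x6 << 0 → word 0x06
flags:4 = 6 → 0x6 << 4 → word 0x66
word = 0x66 → little-endian bytes:
  [0]=0x66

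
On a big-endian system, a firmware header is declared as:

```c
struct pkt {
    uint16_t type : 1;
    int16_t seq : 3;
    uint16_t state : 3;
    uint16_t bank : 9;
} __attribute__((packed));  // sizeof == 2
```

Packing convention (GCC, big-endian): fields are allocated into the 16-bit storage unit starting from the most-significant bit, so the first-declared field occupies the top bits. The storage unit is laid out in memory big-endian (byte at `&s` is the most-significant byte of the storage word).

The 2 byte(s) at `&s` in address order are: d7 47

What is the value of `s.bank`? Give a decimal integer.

327

[0]=0xd7 [1]=0x47 (big-endian) → word 0xd747
type:1 @ bit 15 → (0xd747>>15)&0x1 = 0x1
seq:3 @ bit 12 → (0xd747>>12)&0x7 = 0x5
state:3 @ bit 9 → (0xd747>>9)&0x7 = 0x3
bank:9 @ bit 0 → (0xd747>>0)&0x1ff = 0x147  ←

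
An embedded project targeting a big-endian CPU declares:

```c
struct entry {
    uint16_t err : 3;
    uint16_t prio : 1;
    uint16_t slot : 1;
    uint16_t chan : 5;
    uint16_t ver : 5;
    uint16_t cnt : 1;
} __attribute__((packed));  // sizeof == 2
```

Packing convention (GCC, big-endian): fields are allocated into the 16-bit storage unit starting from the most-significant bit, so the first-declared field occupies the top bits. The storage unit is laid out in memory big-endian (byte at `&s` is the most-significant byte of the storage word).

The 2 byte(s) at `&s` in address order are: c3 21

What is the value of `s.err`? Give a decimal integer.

[0]=0xc3 [1]=0x21 (big-endian) → word 0xc321
err [13+:3] = (word>>13) & 0x7 = 6  ←
prio [12+:1] = (word>>12) & 0x1 = 0
slot [11+:1] = (word>>11) & 0x1 = 0
chan [6+:5] = (word>>6) & 0x1f = 12
ver [1+:5] = (word>>1) & 0x1f = 16
cnt [0+:1] = (word>>0) & 0x1 = 1

6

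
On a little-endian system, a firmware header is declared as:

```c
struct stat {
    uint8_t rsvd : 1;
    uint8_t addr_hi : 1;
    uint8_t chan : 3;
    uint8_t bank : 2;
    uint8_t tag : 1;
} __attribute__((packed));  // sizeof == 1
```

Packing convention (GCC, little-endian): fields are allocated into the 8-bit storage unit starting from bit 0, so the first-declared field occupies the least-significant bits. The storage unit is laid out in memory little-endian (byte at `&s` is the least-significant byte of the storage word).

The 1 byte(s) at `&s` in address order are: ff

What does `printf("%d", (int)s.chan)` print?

7

[0]=0xff (little-endian) → word 0xff
rsvd [0+:1] = (word>>0) & 0x1 = 1
addr_hi [1+:1] = (word>>1) & 0x1 = 1
chan [2+:3] = (word>>2) & 0x7 = 7  ←
bank [5+:2] = (word>>5) & 0x3 = 3
tag [7+:1] = (word>>7) & 0x1 = 1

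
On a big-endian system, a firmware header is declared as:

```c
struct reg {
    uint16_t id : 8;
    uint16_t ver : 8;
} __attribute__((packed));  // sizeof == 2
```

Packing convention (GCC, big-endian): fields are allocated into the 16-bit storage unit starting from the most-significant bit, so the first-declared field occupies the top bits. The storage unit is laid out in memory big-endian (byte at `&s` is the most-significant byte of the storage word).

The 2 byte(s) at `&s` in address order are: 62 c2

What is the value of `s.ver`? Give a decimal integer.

194

[0]=0x62 [1]=0xc2 (big-endian) → word 0x62c2
id:8 @ bit 8 → (0x62c2>>8)&0xff = 0x62
ver:8 @ bit 0 → (0x62c2>>0)&0xff = 0xc2  ←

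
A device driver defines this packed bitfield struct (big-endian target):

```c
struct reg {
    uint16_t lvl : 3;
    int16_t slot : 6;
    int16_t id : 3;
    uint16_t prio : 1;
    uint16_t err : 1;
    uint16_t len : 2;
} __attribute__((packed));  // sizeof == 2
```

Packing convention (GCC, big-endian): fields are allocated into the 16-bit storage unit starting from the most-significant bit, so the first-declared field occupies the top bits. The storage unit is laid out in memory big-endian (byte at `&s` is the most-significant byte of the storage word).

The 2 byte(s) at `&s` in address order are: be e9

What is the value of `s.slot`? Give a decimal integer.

-3

[0]=0xbe [1]=0xe9 (big-endian) → word 0xbee9
lvl:3 @ bit 13 → (0xbee9>>13)&0x7 = 0x5
slot:6 @ bit 7 → (0xbee9>>7)&0x3f = 0x3d  ←
id:3 @ bit 4 → (0xbee9>>4)&0x7 = 0x6
prio:1 @ bit 3 → (0xbee9>>3)&0x1 = 0x1
err:1 @ bit 2 → (0xbee9>>2)&0x1 = 0x0
len:2 @ bit 0 → (0xbee9>>0)&0x3 = 0x1
slot signed 6b, MSB=1: 61 - 64 = -3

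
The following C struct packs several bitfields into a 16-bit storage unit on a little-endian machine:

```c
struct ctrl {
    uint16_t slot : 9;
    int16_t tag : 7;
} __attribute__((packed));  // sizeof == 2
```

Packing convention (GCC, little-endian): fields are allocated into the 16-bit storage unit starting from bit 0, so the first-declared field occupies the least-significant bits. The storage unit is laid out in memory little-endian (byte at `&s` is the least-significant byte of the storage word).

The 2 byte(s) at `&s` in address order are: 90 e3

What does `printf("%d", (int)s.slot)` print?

[0]=0x90 [1]=0xe3 (little-endian) → word 0xe390
slot:9 @ bit 0 → (0xe390>>0)&0x1ff = 0x190  ←
tag:7 @ bit 9 → (0xe390>>9)&0x7f = 0x71

400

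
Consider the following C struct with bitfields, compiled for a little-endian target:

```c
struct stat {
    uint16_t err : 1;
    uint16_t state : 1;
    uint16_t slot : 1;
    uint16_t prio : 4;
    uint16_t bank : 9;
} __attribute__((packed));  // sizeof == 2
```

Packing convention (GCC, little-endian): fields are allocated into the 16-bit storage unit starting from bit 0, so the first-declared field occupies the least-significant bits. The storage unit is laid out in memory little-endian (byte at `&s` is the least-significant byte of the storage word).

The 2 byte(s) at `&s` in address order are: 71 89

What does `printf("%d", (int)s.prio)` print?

[0]=0x71 [1]=0x89 (little-endian) → word 0x8971
err:1 @ bit 0 → (0x8971>>0)&0x1 = 0x1
state:1 @ bit 1 → (0x8971>>1)&0x1 = 0x0
slot:1 @ bit 2 → (0x8971>>2)&0x1 = 0x0
prio:4 @ bit 3 → (0x8971>>3)&0xf = 0xe  ←
bank:9 @ bit 7 → (0x8971>>7)&0x1ff = 0x112

14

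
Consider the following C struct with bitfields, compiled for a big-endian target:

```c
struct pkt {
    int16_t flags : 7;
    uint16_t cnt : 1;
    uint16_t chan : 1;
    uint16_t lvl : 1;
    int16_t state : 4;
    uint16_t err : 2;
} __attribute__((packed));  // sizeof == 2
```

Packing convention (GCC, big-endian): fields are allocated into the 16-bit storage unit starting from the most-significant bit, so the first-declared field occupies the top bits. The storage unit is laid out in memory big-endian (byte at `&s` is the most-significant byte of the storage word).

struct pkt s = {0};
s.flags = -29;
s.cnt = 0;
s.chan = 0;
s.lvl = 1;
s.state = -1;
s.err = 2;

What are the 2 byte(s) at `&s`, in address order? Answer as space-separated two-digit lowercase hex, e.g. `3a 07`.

c6 7e

flags (7b) val=-29 bits=0x63 at bit 9: 0xc600
cnt (1b) val=0 bits=0x0 at bit 8: 0xc600
chan (1b) val=0 bits=0x0 at bit 7: 0xc600
lvl (1b) val=1 bits=0x1 at bit 6: 0xc640
state (4b) val=-1 bits=0xf at bit 2: 0xc67c
err (2b) val=2 bits=0x2 at bit 0: 0xc67e
word = 0xc67e → big-endian bytes:
  [0]=0xc6  [1]=0x7e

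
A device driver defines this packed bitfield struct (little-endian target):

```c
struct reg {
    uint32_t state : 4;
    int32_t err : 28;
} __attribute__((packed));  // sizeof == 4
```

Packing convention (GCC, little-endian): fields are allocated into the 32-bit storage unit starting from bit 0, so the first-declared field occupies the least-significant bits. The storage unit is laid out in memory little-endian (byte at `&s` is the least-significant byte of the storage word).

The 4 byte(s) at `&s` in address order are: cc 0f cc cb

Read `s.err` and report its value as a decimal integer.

-54738692

[0]=0xcc [1]=0x0f [2]=0xcc [3]=0xcb (little-endian) → word 0xcbcc0fcc
state [0+:4] = (word>>0) & 0xf = 12
err [4+:28] = (word>>4) & 0xfffffff = 213696764  ←
err signed 28b, MSB=1: 213696764 - 268435456 = -54738692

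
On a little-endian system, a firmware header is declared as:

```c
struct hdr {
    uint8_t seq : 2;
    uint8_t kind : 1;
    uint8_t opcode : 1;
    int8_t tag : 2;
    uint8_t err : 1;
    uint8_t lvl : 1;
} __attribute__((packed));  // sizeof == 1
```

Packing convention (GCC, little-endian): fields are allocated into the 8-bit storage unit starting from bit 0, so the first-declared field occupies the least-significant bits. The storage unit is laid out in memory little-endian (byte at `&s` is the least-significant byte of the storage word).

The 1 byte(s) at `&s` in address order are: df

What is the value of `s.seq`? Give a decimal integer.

[0]=0xdf (little-endian) → word 0xdf
seq:2 @ bit 0 → (0xdf>>0)&0x3 = 0x3  ←
kind:1 @ bit 2 → (0xdf>>2)&0x1 = 0x1
opcode:1 @ bit 3 → (0xdf>>3)&0x1 = 0x1
tag:2 @ bit 4 → (0xdf>>4)&0x3 = 0x1
err:1 @ bit 6 → (0xdf>>6)&0x1 = 0x1
lvl:1 @ bit 7 → (0xdf>>7)&0x1 = 0x1

3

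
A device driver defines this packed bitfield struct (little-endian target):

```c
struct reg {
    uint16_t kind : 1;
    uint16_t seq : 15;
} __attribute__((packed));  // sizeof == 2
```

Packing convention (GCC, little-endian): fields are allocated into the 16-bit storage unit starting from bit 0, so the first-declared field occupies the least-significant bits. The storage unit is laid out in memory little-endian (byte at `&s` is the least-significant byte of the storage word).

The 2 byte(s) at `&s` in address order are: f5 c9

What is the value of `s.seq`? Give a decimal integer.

[0]=0xf5 [1]=0xc9 (little-endian) → word 0xc9f5
kind:1 @ bit 0 → (0xc9f5>>0)&0x1 = 0x1
seq:15 @ bit 1 → (0xc9f5>>1)&0x7fff = 0x64fa  ←

25850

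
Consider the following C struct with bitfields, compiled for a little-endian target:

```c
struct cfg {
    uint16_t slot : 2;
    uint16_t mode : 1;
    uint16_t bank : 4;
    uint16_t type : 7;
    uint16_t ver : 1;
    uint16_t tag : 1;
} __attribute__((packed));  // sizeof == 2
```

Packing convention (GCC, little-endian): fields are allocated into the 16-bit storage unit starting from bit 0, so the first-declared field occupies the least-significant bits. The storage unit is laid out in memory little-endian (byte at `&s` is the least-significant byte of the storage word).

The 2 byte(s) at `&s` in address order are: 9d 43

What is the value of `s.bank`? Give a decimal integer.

[0]=0x9d [1]=0x43 (little-endian) → word 0x439d
slot:2 @ bit 0 → (0x439d>>0)&0x3 = 0x1
mode:1 @ bit 2 → (0x439d>>2)&0x1 = 0x1
bank:4 @ bit 3 → (0x439d>>3)&0xf = 0x3  ←
type:7 @ bit 7 → (0x439d>>7)&0x7f = 0x7
ver:1 @ bit 14 → (0x439d>>14)&0x1 = 0x1
tag:1 @ bit 15 → (0x439d>>15)&0x1 = 0x0

3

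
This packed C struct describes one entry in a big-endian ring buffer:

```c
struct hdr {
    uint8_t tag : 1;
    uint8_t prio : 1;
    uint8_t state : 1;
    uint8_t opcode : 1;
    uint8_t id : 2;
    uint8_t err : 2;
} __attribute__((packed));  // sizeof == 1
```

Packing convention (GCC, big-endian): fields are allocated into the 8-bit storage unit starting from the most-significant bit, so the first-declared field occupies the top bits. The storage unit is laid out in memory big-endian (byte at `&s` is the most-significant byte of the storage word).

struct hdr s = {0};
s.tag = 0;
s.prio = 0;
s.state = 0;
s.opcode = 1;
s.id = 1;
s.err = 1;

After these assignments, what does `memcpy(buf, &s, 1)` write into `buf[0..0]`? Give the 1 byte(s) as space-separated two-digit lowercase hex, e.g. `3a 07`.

15

tag:1 = 0 → 0x0 << 7 → word 0x00
prio:1 = 0 → 0x0 << 6 → word 0x00
state:1 = 0 → 0x0 << 5 → word 0x00
opcode:1 = 1 → 0x1 << 4 → word 0x10
id:2 = 1 → 0x1 << 2 → word 0x14
err:2 = 1 → 0x1 << 0 → word 0x15
word = 0x15 → big-endian bytes:
  [0]=0x15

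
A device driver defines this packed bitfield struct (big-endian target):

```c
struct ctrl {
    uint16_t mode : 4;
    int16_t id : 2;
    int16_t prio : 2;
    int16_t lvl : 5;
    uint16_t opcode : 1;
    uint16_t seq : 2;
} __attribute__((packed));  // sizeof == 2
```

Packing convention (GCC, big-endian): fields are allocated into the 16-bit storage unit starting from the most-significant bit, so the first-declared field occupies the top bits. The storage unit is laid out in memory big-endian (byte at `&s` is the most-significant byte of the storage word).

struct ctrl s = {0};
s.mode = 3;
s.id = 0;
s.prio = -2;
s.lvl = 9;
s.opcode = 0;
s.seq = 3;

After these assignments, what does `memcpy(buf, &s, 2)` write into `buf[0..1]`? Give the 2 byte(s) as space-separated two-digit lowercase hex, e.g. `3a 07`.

32 4b

[12+:4] mode=3 & 0xf = 0x3; word=0x3000
[10+:2] id=0 & 0x3 = 0x0; word=0x3000
[8+:2] prio=-2 & 0x3 = 0x2; word=0x3200
[3+:5] lvl=9 & 0x1f = 0x9; word=0x3248
[2+:1] opcode=0 & 0x1 = 0x0; word=0x3248
[0+:2] seq=3 & 0x3 = 0x3; word=0x324b
word = 0x324b → big-endian bytes:
  [0]=0x32  [1]=0x4b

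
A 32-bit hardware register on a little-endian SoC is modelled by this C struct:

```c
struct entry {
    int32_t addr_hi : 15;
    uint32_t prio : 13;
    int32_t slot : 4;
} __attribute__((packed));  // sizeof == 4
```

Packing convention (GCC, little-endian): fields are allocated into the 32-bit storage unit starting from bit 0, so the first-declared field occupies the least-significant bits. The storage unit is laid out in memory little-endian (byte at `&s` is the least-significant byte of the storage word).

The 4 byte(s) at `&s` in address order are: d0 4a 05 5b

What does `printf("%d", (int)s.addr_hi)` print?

-13616

[0]=0xd0 [1]=0x4a [2]=0x05 [3]=0x5b (little-endian) → word 0x5b054ad0
addr_hi:15 @ bit 0 → (0x5b054ad0>>0)&0x7fff = 0x4ad0  ←
prio:13 @ bit 15 → (0x5b054ad0>>15)&0x1fff = 0x160a
slot:4 @ bit 28 → (0x5b054ad0>>28)&0xf = 0x5
addr_hi signed 15b, MSB=1: 19152 - 32768 = -13616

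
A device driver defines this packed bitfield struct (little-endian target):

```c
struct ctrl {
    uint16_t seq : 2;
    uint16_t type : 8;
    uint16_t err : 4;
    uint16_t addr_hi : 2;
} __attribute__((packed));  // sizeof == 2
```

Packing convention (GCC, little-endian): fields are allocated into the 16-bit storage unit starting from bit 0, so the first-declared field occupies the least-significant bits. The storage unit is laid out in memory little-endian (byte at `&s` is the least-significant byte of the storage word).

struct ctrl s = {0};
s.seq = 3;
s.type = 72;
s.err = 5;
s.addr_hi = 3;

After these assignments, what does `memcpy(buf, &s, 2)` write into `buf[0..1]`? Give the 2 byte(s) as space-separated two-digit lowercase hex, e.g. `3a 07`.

[0+:2] seq=3 & 0x3 = 0x3; word=0x0003
[2+:8] type=72 & 0xff = 0x48; word=0x0123
[10+:4] err=5 & 0xf = 0x5; word=0x1523
[14+:2] addr_hi=3 & 0x3 = 0x3; word=0xd523
word = 0xd523 → little-endian bytes:
  [0]=0x23  [1]=0xd5

23 d5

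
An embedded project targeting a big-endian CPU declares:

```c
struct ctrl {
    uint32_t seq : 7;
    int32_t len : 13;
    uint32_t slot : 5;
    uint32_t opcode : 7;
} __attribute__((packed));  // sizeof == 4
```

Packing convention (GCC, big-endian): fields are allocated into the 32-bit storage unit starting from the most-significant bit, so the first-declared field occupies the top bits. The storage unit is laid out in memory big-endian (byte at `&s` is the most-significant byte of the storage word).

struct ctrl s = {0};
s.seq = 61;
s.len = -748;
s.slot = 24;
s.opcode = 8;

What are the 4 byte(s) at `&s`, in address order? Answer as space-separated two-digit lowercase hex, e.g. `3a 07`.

7b d1 4c 08

[25+:7] seq=61 & 0x7f = 0x3d; word=0x7a000000
[12+:13] len=-748 & 0x1fff = 0x1d14; word=0x7bd14000
[7+:5] slot=24 & 0x1f = 0x18; word=0x7bd14c00
[0+:7] opcode=8 & 0x7f = 0x8; word=0x7bd14c08
word = 0x7bd14c08 → big-endian bytes:
  [0]=0x7b  [1]=0xd1  [2]=0x4c  [3]=0x08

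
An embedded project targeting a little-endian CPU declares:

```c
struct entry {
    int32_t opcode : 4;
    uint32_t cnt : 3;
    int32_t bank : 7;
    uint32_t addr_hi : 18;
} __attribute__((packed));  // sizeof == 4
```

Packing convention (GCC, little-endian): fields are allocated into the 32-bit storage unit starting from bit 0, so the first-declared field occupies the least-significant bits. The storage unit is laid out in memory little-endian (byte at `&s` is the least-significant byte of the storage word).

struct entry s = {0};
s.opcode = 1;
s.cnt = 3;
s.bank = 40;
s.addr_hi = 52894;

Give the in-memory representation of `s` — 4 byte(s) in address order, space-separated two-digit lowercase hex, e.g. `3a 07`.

opcode (4b) val=1 bits=0x1 at bit 0: 0x00000001
cnt (3b) val=3 bits=0x3 at bit 4: 0x00000031
bank (7b) val=40 bits=0x28 at bit 7: 0x00001431
addr_hi (18b) val=52894 bits=0xce9e at bit 14: 0x33a79431
word = 0x33a79431 → little-endian bytes:
  [0]=0x31  [1]=0x94  [2]=0xa7  [3]=0x33

31 94 a7 33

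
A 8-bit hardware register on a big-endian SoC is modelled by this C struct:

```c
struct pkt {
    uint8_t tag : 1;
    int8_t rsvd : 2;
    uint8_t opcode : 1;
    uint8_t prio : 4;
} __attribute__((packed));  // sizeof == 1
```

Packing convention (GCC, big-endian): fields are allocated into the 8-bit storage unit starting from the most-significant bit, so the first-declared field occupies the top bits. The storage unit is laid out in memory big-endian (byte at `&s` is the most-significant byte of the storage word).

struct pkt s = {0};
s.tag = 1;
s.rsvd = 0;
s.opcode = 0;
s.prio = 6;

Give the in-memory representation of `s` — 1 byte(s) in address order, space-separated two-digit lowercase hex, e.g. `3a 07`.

tag:1 = 1 → 0x1 << 7 → word 0x80
rsvd:2 = 0 → 0x0 << 5 → word 0x80
opcode:1 = 0 → 0x0 << 4 → word 0x80
prio:4 = 6 → 0x6 << 0 → word 0x86
word = 0x86 → big-endian bytes:
  [0]=0x86

86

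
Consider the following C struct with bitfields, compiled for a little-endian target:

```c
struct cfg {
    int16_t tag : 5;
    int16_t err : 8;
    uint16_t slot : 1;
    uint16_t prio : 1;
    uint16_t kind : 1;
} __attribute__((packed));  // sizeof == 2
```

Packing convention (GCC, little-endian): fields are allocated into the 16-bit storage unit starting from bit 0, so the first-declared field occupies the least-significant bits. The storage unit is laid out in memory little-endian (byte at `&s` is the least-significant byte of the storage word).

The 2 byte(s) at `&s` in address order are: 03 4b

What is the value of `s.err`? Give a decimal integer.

88

[0]=0x03 [1]=0x4b (little-endian) → word 0x4b03
tag [0+:5] = (word>>0) & 0x1f = 3
err [5+:8] = (word>>5) & 0xff = 88  ←
slot [13+:1] = (word>>13) & 0x1 = 0
prio [14+:1] = (word>>14) & 0x1 = 1
kind [15+:1] = (word>>15) & 0x1 = 0
err signed 8b, MSB=0: value = 88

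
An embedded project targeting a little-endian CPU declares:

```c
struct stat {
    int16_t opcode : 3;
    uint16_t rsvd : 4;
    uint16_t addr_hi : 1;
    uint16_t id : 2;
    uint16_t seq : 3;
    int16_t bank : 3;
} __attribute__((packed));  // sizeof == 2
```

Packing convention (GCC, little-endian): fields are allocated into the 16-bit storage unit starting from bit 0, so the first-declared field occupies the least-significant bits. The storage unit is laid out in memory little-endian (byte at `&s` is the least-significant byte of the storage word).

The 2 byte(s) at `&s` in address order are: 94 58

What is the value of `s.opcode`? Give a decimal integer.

-4

[0]=0x94 [1]=0x58 (little-endian) → word 0x5894
opcode:3 @ bit 0 → (0x5894>>0)&0x7 = 0x4  ←
rsvd:4 @ bit 3 → (0x5894>>3)&0xf = 0x2
addr_hi:1 @ bit 7 → (0x5894>>7)&0x1 = 0x1
id:2 @ bit 8 → (0x5894>>8)&0x3 = 0x0
seq:3 @ bit 10 → (0x5894>>10)&0x7 = 0x6
bank:3 @ bit 13 → (0x5894>>13)&0x7 = 0x2
opcode signed 3b, MSB=1: 4 - 8 = -4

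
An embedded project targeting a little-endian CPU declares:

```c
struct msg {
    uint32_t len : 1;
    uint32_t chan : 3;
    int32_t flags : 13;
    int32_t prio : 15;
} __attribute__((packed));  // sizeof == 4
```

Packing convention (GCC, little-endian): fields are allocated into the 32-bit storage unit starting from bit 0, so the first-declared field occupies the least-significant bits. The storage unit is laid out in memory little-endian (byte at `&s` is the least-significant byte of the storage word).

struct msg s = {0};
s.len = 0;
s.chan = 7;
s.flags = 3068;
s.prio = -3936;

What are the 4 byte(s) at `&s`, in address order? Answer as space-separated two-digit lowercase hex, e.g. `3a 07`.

ce bf 40 e1

len (1b) val=0 bits=0x0 at bit 0: 0x00000000
chan (3b) val=7 bits=0x7 at bit 1: 0x0000000e
flags (13b) val=3068 bits=0xbfc at bit 4: 0x0000bfce
prio (15b) val=-3936 bits=0x70a0 at bit 17: 0xe140bfce
word = 0xe140bfce → little-endian bytes:
  [0]=0xce  [1]=0xbf  [2]=0x40  [3]=0xe1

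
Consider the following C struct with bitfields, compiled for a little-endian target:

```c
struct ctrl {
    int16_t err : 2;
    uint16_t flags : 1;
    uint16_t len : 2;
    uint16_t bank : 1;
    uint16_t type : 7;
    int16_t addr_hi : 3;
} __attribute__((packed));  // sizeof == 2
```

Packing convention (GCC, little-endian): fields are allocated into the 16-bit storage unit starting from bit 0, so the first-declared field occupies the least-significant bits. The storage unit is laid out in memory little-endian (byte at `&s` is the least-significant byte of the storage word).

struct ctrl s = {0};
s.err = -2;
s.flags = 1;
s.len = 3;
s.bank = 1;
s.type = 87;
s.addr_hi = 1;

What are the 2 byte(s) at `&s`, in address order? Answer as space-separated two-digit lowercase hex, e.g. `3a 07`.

fe 35

err (2b) val=-2 bits=0x2 at bit 0: 0x0002
flags (1b) val=1 bits=0x1 at bit 2: 0x0006
len (2b) val=3 bits=0x3 at bit 3: 0x001e
bank (1b) val=1 bits=0x1 at bit 5: 0x003e
type (7b) val=87 bits=0x57 at bit 6: 0x15fe
addr_hi (3b) val=1 bits=0x1 at bit 13: 0x35fe
word = 0x35fe → little-endian bytes:
  [0]=0xfe  [1]=0x35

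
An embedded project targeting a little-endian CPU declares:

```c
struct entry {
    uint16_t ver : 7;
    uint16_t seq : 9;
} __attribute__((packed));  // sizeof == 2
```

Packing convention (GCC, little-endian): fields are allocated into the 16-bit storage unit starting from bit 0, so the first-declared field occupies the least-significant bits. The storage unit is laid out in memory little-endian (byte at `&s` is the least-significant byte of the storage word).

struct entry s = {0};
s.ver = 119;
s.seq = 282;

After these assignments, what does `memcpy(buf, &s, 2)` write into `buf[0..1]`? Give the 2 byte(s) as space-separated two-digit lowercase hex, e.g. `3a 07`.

77 8d

[0+:7] ver=119 & 0x7f = 0x77; word=0x0077
[7+:9] seq=282 & 0x1ff = 0x11a; word=0x8d77
word = 0x8d77 → little-endian bytes:
  [0]=0x77  [1]=0x8d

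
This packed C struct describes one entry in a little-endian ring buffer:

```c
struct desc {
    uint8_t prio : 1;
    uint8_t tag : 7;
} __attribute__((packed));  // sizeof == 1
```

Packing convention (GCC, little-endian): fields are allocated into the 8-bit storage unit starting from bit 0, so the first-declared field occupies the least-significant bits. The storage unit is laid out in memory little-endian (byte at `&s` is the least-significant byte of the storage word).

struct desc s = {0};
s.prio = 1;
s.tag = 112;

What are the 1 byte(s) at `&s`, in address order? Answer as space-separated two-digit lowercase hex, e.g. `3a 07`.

[0+:1] prio=1 & 0x1 = 0x1; word=0x01
[1+:7] tag=112 & 0x7f = 0x70; word=0xe1
word = 0xe1 → little-endian bytes:
  [0]=0xe1

e1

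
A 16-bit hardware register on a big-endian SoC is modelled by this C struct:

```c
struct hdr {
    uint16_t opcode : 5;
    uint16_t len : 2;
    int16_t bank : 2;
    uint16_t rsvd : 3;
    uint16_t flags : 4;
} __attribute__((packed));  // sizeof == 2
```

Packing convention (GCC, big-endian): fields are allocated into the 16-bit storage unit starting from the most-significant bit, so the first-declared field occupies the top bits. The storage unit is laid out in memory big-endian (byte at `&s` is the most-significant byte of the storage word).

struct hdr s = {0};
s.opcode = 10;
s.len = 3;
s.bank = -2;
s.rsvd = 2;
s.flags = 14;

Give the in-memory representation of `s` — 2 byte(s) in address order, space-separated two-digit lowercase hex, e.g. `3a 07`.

57 2e

opcode:5 = 10 → 0xa << 11 → word 0x5000
len:2 = 3 → 0x3 << 9 → word 0x5600
bank:2 = -2 → 0x2 << 7 → word 0x5700
rsvd:3 = 2 → 0x2 << 4 → word 0x5720
flags:4 = 14 → 0xe << 0 → word 0x572e
word = 0x572e → big-endian bytes:
  [0]=0x57  [1]=0x2e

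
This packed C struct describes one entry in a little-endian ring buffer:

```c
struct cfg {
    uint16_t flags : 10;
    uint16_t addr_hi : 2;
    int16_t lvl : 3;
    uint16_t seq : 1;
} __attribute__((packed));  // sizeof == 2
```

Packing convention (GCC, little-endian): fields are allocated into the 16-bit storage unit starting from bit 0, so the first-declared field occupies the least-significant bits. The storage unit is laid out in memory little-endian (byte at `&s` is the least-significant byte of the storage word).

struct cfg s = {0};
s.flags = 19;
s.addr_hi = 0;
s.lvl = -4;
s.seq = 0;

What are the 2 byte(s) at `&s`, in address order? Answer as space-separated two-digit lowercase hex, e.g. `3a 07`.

[0+:10] flags=19 & 0x3ff = 0x13; word=0x0013
[10+:2] addr_hi=0 & 0x3 = 0x0; word=0x0013
[12+:3] lvl=-4 & 0x7 = 0x4; word=0x4013
[15+:1] seq=0 & 0x1 = 0x0; word=0x4013
word = 0x4013 → little-endian bytes:
  [0]=0x13  [1]=0x40

13 40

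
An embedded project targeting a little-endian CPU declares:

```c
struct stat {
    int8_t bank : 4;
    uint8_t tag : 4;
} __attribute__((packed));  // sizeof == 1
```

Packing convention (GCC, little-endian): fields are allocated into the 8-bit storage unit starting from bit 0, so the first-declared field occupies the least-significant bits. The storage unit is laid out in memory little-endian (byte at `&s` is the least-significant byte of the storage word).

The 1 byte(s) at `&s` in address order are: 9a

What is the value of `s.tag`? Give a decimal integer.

9

[0]=0x9a (little-endian) → word 0x9a
bank:4 @ bit 0 → (0x9a>>0)&0xf = 0xa
tag:4 @ bit 4 → (0x9a>>4)&0xf = 0x9  ←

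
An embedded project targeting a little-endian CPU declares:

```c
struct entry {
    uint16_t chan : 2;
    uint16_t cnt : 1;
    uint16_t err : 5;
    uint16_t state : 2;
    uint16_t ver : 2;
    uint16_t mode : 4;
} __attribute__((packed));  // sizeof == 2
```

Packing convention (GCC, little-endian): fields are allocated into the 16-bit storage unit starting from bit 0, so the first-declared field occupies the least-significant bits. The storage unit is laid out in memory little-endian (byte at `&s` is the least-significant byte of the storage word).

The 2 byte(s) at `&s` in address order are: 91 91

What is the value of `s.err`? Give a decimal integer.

[0]=0x91 [1]=0x91 (little-endian) → word 0x9191
chan [0+:2] = (word>>0) & 0x3 = 1
cnt [2+:1] = (word>>2) & 0x1 = 0
err [3+:5] = (word>>3) & 0x1f = 18  ←
state [8+:2] = (word>>8) & 0x3 = 1
ver [10+:2] = (word>>10) & 0x3 = 0
mode [12+:4] = (word>>12) & 0xf = 9

18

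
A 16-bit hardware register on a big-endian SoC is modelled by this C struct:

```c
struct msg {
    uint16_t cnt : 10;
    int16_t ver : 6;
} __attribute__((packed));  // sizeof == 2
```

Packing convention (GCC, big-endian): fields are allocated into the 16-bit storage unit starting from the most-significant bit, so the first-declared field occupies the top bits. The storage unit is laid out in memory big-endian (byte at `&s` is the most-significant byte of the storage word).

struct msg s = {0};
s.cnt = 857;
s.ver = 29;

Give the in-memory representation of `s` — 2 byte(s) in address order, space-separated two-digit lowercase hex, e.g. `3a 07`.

d6 5d

[6+:10] cnt=857 & 0x3ff = 0x359; word=0xd640
[0+:6] ver=29 & 0x3f = 0x1d; word=0xd65d
word = 0xd65d → big-endian bytes:
  [0]=0xd6  [1]=0x5d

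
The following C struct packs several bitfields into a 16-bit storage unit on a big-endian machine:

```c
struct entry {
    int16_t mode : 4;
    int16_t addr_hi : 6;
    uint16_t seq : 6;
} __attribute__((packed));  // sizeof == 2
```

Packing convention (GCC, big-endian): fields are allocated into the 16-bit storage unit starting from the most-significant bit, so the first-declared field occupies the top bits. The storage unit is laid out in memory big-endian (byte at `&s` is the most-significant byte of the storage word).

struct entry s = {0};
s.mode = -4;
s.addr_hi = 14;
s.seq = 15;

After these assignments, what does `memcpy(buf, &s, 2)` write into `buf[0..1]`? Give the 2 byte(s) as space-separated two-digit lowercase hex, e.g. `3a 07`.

c3 8f

[12+:4] mode=-4 & 0xf = 0xc; word=0xc000
[6+:6] addr_hi=14 & 0x3f = 0xe; word=0xc380
[0+:6] seq=15 & 0x3f = 0xf; word=0xc38f
word = 0xc38f → big-endian bytes:
  [0]=0xc3  [1]=0x8f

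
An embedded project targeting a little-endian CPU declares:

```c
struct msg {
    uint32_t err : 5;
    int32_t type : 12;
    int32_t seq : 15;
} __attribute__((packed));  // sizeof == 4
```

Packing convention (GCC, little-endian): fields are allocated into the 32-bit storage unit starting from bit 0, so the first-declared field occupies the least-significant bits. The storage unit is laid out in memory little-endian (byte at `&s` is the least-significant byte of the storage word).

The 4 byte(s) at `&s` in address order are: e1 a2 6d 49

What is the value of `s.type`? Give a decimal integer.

[0]=0xe1 [1]=0xa2 [2]=0x6d [3]=0x49 (little-endian) → word 0x496da2e1
err [0+:5] = (word>>0) & 0x1f = 1
type [5+:12] = (word>>5) & 0xfff = 3351  ←
seq [17+:15] = (word>>17) & 0x7fff = 9398
type signed 12b, MSB=1: 3351 - 4096 = -745

-745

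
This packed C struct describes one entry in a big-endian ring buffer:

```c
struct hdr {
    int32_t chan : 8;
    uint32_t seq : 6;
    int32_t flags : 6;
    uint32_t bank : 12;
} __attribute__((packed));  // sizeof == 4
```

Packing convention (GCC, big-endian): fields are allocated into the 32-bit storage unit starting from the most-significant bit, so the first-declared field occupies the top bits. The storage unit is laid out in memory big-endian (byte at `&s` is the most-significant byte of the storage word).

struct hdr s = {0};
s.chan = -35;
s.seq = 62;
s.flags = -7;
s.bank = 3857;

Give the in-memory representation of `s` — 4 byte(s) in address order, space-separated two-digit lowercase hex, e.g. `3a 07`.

dd fb 9f 11

chan:8 = -35 → 0xdd << 24 → word 0xdd000000
seq:6 = 62 → 0x3e << 18 → word 0xddf80000
flags:6 = -7 → 0x39 << 12 → word 0xddfb9000
bank:12 = 3857 → 0xf11 << 0 → word 0xddfb9f11
word = 0xddfb9f11 → big-endian bytes:
  [0]=0xdd  [1]=0xfb  [2]=0x9f  [3]=0x11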